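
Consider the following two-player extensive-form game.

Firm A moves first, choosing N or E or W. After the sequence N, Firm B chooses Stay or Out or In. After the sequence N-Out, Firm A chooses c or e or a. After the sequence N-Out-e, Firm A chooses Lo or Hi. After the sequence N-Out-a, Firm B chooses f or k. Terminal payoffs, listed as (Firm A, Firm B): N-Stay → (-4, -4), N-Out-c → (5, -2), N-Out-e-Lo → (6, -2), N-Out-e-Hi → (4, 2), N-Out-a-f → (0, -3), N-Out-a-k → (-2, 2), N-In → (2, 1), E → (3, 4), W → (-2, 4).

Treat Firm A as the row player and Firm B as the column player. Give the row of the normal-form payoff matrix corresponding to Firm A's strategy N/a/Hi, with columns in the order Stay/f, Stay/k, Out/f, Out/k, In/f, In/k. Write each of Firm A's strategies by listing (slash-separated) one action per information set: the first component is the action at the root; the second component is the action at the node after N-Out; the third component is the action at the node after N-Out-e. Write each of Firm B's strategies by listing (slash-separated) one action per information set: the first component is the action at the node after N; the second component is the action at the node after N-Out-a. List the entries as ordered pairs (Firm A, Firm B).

(-4,-4) (-4,-4) (0,-3) (-2,2) (2,1) (2,1)

vs Stay/f: Firm A plays N → Firm B plays Stay at [N] → (-4, -4)
vs Stay/k: Firm A plays N → Firm B plays Stay at [N] → (-4, -4)
vs Out/f: Firm A plays N → Firm B plays Out at [N] → Firm A plays a at [N-Out] → Firm B plays f at [N-Out-a] → (0, -3)
vs Out/k: Firm A plays N → Firm B plays Out at [N] → Firm A plays a at [N-Out] → Firm B plays k at [N-Out-a] → (-2, 2)
vs In/f: Firm A plays N → Firm B plays In at [N] → (2, 1)
vs In/k: Firm A plays N → Firm B plays In at [N] → (2, 1)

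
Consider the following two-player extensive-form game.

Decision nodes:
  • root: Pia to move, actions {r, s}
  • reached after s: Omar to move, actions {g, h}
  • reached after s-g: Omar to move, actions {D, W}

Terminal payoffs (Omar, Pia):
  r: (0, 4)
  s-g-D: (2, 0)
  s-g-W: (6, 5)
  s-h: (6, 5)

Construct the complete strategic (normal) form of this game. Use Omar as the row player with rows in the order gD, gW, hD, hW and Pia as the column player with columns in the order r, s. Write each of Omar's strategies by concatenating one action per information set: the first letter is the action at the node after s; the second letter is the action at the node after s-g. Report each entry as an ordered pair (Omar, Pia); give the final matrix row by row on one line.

            r        s
  gD    (0,4)    (2,0)
  gW    (0,4)    (6,5)
  hD    (0,4)    (6,5)
  hW    (0,4)    (6,5)

gD: (0,4) (2,0) | gW: (0,4) (6,5) | hD: (0,4) (6,5) | hW: (0,4) (6,5)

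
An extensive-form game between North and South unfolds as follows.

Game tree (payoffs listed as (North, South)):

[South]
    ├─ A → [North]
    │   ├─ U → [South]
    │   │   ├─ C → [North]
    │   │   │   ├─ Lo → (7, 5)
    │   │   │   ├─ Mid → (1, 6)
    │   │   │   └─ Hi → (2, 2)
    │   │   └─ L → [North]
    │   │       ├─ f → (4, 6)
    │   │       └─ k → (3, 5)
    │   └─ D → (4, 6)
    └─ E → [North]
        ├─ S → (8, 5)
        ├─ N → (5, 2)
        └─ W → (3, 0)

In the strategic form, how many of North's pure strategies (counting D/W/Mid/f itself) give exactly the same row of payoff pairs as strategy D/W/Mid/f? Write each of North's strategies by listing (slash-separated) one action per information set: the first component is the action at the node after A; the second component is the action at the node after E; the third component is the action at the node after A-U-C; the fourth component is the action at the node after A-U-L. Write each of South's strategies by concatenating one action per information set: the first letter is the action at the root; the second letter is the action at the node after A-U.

Row for D/W/Mid/f (columns AC, AL, EC, EL): (4,6) (4,6) (3,0) (3,0).
Under D/W/Mid/f, North's choice at the node after A-U-C and at the node after A-U-L can never be reached regardless of what South does, so varying those choices leaves every outcome unchanged.
Holding the reachable choices fixed and varying the unreachable ones freely already gives 3 × 2 = 6 equivalent strategies.
No other strategy reproduces this row, so those 6 are the full class: D/W/Lo/f, D/W/Lo/k, D/W/Mid/f, D/W/Mid/k, D/W/Hi/f, D/W/Hi/k.

6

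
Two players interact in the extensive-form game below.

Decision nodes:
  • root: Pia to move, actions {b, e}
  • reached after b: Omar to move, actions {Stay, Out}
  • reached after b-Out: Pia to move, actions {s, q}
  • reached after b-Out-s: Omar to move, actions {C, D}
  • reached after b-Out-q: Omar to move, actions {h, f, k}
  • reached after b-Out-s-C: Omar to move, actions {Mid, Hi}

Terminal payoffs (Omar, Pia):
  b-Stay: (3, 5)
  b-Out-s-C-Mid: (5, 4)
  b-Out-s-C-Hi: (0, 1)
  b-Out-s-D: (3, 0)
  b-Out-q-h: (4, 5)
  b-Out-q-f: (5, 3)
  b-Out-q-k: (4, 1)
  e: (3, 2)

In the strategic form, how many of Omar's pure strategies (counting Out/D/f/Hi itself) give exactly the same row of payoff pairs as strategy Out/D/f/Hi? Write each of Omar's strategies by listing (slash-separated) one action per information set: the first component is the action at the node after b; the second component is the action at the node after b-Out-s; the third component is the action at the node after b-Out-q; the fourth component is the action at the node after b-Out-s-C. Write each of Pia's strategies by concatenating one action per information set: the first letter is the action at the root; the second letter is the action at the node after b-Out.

Row for Out/D/f/Hi (columns bs, bq, es, eq): (3,0) (5,3) (3,2) (3,2).
Under Out/D/f/Hi, Omar's choice at the node after b-Out-s-C can never be reached regardless of what Pia does, so varying those choices leaves every outcome unchanged.
Holding the reachable choices fixed and varying the unreachable one freely already gives 2 equivalent strategies.
No other strategy reproduces this row, so those 2 are the full class: Out/D/f/Mid, Out/D/f/Hi.

2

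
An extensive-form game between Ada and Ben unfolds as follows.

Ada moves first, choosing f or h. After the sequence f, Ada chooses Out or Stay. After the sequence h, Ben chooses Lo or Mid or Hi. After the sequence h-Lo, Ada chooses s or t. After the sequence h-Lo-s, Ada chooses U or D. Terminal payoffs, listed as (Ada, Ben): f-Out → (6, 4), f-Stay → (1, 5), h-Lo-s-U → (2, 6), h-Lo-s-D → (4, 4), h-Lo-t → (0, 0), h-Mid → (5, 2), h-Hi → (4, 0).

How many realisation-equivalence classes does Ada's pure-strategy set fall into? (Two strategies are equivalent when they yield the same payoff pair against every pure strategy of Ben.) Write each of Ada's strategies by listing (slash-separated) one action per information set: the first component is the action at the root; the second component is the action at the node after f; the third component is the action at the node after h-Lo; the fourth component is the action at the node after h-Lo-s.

5

Ada has 16 pure strategies: f/Out/s/U, f/Out/s/D, f/Out/t/U, f/Out/t/D, f/Stay/s/U, f/Stay/s/D, f/Stay/t/U, f/Stay/t/D, h/Out/s/U, h/Out/s/D, h/Out/t/U, h/Out/t/D, h/Stay/s/U, h/Stay/s/D, h/Stay/t/U, h/Stay/t/D. Columns: Lo, Mid, Hi.
{f/Out/s/U, f/Out/s/D, f/Out/t/U, f/Out/t/D} → row (6,4) (6,4) (6,4)
{f/Stay/s/U, f/Stay/s/D, f/Stay/t/U, f/Stay/t/D} → row (1,5) (1,5) (1,5)
{h/Out/s/U, h/Stay/s/U} → row (2,6) (5,2) (4,0)
{h/Out/s/D, h/Stay/s/D} → row (4,4) (5,2) (4,0)
{h/Out/t/U, h/Out/t/D, h/Stay/t/U, h/Stay/t/D} → row (0,0) (5,2) (4,0)
That's 5 distinct rows out of 16 strategies.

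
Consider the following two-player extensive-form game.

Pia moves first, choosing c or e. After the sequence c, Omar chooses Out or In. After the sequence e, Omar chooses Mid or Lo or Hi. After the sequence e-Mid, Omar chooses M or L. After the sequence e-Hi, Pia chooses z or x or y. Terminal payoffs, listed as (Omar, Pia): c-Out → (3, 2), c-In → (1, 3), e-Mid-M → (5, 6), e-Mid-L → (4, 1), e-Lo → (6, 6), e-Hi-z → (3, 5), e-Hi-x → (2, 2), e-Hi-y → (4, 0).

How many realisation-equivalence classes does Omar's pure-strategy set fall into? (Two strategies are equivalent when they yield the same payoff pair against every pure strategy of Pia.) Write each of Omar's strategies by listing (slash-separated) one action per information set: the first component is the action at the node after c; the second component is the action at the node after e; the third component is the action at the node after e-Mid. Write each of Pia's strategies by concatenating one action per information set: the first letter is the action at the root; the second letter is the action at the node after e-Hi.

8

Omar has 12 pure strategies: Out/Mid/M, Out/Mid/L, Out/Lo/M, Out/Lo/L, Out/Hi/M, Out/Hi/L, In/Mid/M, In/Mid/L, In/Lo/M, In/Lo/L, In/Hi/M, In/Hi/L. Columns: cz, cx, cy, ez, ex, ey.
{Out/Mid/M} → row (3,2) (3,2) (3,2) (5,6) (5,6) (5,6)
{Out/Mid/L} → row (3,2) (3,2) (3,2) (4,1) (4,1) (4,1)
{Out/Lo/M, Out/Lo/L} → row (3,2) (3,2) (3,2) (6,6) (6,6) (6,6)
{Out/Hi/M, Out/Hi/L} → row (3,2) (3,2) (3,2) (3,5) (2,2) (4,0)
{In/Mid/M} → row (1,3) (1,3) (1,3) (5,6) (5,6) (5,6)
{In/Mid/L} → row (1,3) (1,3) (1,3) (4,1) (4,1) (4,1)
{In/Lo/M, In/Lo/L} → row (1,3) (1,3) (1,3) (6,6) (6,6) (6,6)
{In/Hi/M, In/Hi/L} → row (1,3) (1,3) (1,3) (3,5) (2,2) (4,0)
That's 8 distinct rows out of 12 strategies.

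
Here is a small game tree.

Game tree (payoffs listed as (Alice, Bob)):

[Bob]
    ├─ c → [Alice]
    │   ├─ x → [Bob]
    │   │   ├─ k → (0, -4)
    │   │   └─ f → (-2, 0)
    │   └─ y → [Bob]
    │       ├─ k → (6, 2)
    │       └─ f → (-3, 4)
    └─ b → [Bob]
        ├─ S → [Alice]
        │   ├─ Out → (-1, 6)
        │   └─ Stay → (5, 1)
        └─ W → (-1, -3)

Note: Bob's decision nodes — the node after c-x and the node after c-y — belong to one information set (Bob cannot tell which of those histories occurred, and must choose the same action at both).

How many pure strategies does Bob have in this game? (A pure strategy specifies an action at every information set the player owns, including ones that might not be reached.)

8

Bob owns the root with actions {c, b} — two choices.
Bob owns the node after b with actions {S, W} — two choices.
Bob owns the information set {c-x, c-y} with actions {k, f} — two choices.
A pure strategy fixes one action at each information set independently, so the count is the product 2 × 2 × 2 = 8.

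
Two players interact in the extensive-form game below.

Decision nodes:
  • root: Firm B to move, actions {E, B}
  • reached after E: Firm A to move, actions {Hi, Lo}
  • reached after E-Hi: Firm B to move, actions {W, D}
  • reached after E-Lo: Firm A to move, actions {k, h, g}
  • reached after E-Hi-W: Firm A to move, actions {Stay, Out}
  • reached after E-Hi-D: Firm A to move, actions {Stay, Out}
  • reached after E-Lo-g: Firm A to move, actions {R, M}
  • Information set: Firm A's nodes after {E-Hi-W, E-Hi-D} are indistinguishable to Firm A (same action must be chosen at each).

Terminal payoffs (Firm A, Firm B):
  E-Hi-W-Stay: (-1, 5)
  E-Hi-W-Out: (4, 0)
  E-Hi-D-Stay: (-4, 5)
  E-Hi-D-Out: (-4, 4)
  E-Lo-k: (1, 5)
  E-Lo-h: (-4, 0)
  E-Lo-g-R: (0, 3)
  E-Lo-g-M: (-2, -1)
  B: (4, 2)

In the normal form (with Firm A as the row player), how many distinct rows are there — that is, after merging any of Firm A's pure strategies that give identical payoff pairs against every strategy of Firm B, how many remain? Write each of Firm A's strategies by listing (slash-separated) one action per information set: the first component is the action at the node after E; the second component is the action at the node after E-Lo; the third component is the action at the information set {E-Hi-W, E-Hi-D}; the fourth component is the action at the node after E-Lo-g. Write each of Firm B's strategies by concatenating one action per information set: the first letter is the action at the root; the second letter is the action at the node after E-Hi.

6

Firm A has 24 pure strategies: Hi/k/Stay/R, Hi/k/Stay/M, Hi/k/Out/R, Hi/k/Out/M, Hi/h/Stay/R, Hi/h/Stay/M, Hi/h/Out/R, Hi/h/Out/M, Hi/g/Stay/R, Hi/g/Stay/M, Hi/g/Out/R, Hi/g/Out/M, Lo/k/Stay/R, Lo/k/Stay/M, Lo/k/Out/R, Lo/k/Out/M, Lo/h/Stay/R, Lo/h/Stay/M, Lo/h/Out/R, Lo/h/Out/M, Lo/g/Stay/R, Lo/g/Stay/M, Lo/g/Out/R, Lo/g/Out/M. Columns: EW, ED, BW, BD.
{Hi/k/Stay/R, Hi/k/Stay/M, Hi/h/Stay/R, Hi/h/Stay/M, Hi/g/Stay/R, Hi/g/Stay/M} → row (-1,5) (-4,5) (4,2) (4,2)
{Hi/k/Out/R, Hi/k/Out/M, Hi/h/Out/R, Hi/h/Out/M, Hi/g/Out/R, Hi/g/Out/M} → row (4,0) (-4,4) (4,2) (4,2)
{Lo/k/Stay/R, Lo/k/Stay/M, Lo/k/Out/R, Lo/k/Out/M} → row (1,5) (1,5) (4,2) (4,2)
{Lo/h/Stay/R, Lo/h/Stay/M, Lo/h/Out/R, Lo/h/Out/M} → row (-4,0) (-4,0) (4,2) (4,2)
{Lo/g/Stay/R, Lo/g/Out/R} → row (0,3) (0,3) (4,2) (4,2)
{Lo/g/Stay/M, Lo/g/Out/M} → row (-2,-1) (-2,-1) (4,2) (4,2)
That's 6 distinct rows out of 24 strategies.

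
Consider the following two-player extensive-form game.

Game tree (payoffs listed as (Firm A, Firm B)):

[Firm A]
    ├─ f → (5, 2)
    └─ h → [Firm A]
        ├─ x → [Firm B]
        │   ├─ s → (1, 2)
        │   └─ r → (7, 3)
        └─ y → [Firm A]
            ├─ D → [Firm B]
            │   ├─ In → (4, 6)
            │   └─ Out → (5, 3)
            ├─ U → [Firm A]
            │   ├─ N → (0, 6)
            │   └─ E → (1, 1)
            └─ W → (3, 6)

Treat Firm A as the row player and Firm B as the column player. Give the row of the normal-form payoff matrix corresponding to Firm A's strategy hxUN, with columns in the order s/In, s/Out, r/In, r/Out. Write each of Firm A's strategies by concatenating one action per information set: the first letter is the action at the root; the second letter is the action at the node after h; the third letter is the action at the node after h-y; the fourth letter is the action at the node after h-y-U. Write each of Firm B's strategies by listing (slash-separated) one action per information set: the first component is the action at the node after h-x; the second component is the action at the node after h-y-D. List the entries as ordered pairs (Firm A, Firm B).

(1,2) (1,2) (7,3) (7,3)

vs s/In: Firm A plays h → Firm A plays x at [h] → Firm B plays s at [h-x] → (1, 2)
vs s/Out: Firm A plays h → Firm A plays x at [h] → Firm B plays s at [h-x] → (1, 2)
vs r/In: Firm A plays h → Firm A plays x at [h] → Firm B plays r at [h-x] → (7, 3)
vs r/Out: Firm A plays h → Firm A plays x at [h] → Firm B plays r at [h-x] → (7, 3)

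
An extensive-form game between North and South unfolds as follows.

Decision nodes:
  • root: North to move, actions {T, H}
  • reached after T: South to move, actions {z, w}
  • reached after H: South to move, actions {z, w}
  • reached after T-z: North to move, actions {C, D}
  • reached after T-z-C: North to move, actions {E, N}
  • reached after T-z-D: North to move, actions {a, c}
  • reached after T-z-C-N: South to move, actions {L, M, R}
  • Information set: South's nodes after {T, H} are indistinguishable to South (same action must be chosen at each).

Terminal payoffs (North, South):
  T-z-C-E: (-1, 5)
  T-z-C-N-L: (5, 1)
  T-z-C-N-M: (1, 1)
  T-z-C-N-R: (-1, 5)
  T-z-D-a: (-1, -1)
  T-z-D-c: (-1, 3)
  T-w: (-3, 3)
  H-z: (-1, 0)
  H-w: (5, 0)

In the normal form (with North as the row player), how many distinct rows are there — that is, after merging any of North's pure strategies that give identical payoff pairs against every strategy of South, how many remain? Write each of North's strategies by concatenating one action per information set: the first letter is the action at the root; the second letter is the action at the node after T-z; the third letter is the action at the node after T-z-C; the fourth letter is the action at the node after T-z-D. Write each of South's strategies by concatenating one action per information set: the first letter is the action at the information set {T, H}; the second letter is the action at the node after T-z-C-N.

North has 16 pure strategies: TCEa, TCEc, TCNa, TCNc, TDEa, TDEc, TDNa, TDNc, HCEa, HCEc, HCNa, HCNc, HDEa, HDEc, HDNa, HDNc. Columns: zL, zM, zR, wL, wM, wR.
{TCEa, TCEc} → row (-1,5) (-1,5) (-1,5) (-3,3) (-3,3) (-3,3)
{TCNa, TCNc} → row (5,1) (1,1) (-1,5) (-3,3) (-3,3) (-3,3)
{TDEa, TDNa} → row (-1,-1) (-1,-1) (-1,-1) (-3,3) (-3,3) (-3,3)
{TDEc, TDNc} → row (-1,3) (-1,3) (-1,3) (-3,3) (-3,3) (-3,3)
{HCEa, HCEc, HCNa, HCNc, HDEa, HDEc, HDNa, HDNc} → row (-1,0) (-1,0) (-1,0) (5,0) (5,0) (5,0)
That's 5 distinct rows out of 16 strategies.

5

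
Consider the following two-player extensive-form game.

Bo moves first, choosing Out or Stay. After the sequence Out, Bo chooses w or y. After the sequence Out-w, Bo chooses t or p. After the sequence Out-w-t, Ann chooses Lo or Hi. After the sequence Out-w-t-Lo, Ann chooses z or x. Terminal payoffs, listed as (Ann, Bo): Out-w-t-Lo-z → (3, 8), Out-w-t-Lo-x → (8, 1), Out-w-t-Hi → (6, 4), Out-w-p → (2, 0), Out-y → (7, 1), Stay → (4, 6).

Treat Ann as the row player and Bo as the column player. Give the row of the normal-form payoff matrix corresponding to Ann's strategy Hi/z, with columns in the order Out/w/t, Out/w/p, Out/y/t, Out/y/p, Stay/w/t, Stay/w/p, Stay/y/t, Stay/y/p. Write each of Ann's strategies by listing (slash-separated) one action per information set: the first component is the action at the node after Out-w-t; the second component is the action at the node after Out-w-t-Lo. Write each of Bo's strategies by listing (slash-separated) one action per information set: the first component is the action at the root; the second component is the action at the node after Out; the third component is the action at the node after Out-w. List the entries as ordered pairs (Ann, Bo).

vs Out/w/t: Bo plays Out → Bo plays w at [Out] → Bo plays t at [Out-w] → Ann plays Hi at [Out-w-t] → (6, 4)
vs Out/w/p: Bo plays Out → Bo plays w at [Out] → Bo plays p at [Out-w] → (2, 0)
vs Out/y/t: Bo plays Out → Bo plays y at [Out] → (7, 1)
vs Out/y/p: Bo plays Out → Bo plays y at [Out] → (7, 1)
vs Stay/w/t: Bo plays Stay → (4, 6)
vs Stay/w/p: Bo plays Stay → (4, 6)
vs Stay/y/t: Bo plays Stay → (4, 6)
vs Stay/y/p: Bo plays Stay → (4, 6)

(6,4) (2,0) (7,1) (7,1) (4,6) (4,6) (4,6) (4,6)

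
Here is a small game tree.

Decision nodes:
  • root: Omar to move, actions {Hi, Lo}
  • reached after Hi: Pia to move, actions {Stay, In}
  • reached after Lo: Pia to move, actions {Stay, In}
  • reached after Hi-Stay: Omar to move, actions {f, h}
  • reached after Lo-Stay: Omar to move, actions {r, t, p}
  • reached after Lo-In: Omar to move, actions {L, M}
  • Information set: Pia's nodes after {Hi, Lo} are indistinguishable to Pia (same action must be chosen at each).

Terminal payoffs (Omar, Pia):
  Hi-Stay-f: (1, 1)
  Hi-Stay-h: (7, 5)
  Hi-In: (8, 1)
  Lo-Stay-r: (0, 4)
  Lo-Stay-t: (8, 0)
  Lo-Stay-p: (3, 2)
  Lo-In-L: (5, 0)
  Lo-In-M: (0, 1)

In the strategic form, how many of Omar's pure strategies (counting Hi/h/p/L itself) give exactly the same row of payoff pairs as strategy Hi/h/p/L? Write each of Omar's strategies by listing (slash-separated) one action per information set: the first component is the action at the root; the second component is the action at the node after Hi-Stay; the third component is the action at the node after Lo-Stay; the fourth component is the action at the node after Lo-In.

6

Row for Hi/h/p/L (columns Stay, In): (7,5) (8,1).
Under Hi/h/p/L, Omar's choice at the node after Lo-Stay and at the node after Lo-In can never be reached regardless of what Pia does, so varying those choices leaves every outcome unchanged.
Holding the reachable choices fixed and varying the unreachable ones freely already gives 3 × 2 = 6 equivalent strategies.
No other strategy reproduces this row, so those 6 are the full class: Hi/h/r/L, Hi/h/r/M, Hi/h/t/L, Hi/h/t/M, Hi/h/p/L, Hi/h/p/M.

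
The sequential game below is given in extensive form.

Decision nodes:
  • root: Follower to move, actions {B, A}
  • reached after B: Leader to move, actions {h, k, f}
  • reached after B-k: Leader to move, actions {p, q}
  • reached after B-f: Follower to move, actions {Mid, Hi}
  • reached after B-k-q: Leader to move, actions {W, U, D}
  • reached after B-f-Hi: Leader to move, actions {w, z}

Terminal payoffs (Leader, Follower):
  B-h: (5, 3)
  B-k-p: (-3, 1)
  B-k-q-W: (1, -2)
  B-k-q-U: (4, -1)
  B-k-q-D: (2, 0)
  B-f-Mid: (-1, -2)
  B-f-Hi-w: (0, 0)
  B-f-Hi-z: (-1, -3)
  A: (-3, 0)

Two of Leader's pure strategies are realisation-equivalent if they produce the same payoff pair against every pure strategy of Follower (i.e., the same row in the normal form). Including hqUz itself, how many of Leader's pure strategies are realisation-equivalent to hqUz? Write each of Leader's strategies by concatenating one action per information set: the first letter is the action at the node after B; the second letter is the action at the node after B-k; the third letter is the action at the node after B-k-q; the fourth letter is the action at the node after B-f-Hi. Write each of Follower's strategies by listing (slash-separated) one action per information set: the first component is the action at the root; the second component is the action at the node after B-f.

Row for hqUz (columns B/Mid, B/Hi, A/Mid, A/Hi): (5,3) (5,3) (-3,0) (-3,0).
Under hqUz, Leader's choice at the node after B-k and at the node after B-k-q and at the node after B-f-Hi can never be reached regardless of what Follower does, so varying those choices leaves every outcome unchanged.
Holding the reachable choices fixed and varying the unreachable ones freely already gives 2 × 3 × 2 = 12 equivalent strategies.
No other strategy reproduces this row, so those 12 are the full class: hpWw, hpWz, hpUw, hpUz, hpDw, hpDz, hqWw, hqWz, hqUw, hqUz, hqDw, hqDz.

12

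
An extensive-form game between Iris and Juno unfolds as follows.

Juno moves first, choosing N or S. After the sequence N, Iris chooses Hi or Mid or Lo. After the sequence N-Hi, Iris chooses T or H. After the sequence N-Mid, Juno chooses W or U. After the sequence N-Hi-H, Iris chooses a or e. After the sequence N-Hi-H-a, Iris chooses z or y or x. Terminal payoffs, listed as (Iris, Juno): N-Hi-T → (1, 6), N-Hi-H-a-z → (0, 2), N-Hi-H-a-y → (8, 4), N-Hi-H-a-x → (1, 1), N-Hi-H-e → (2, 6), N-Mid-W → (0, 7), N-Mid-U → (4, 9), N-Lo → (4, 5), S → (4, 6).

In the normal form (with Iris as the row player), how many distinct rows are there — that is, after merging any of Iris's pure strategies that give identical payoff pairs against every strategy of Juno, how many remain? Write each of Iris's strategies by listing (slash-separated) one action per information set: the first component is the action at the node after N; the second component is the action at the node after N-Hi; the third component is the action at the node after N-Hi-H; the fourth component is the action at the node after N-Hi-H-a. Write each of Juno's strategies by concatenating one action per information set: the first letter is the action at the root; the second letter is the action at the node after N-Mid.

7

Iris has 36 pure strategies: Hi/T/a/z, Hi/T/a/y, Hi/T/a/x, Hi/T/e/z, Hi/T/e/y, Hi/T/e/x, Hi/H/a/z, Hi/H/a/y, Hi/H/a/x, Hi/H/e/z, Hi/H/e/y, Hi/H/e/x, Mid/T/a/z, Mid/T/a/y, Mid/T/a/x, Mid/T/e/z, Mid/T/e/y, Mid/T/e/x, Mid/H/a/z, Mid/H/a/y, Mid/H/a/x, Mid/H/e/z, Mid/H/e/y, Mid/H/e/x, Lo/T/a/z, Lo/T/a/y, Lo/T/a/x, Lo/T/e/z, Lo/T/e/y, Lo/T/e/x, Lo/H/a/z, Lo/H/a/y, Lo/H/a/x, Lo/H/e/z, Lo/H/e/y, Lo/H/e/x. Columns: NW, NU, SW, SU.
{Hi/T/a/z, Hi/T/a/y, Hi/T/a/x, Hi/T/e/z, Hi/T/e/y, Hi/T/e/x} → row (1,6) (1,6) (4,6) (4,6)
{Hi/H/a/z} → row (0,2) (0,2) (4,6) (4,6)
{Hi/H/a/y} → row (8,4) (8,4) (4,6) (4,6)
{Hi/H/a/x} → row (1,1) (1,1) (4,6) (4,6)
{Hi/H/e/z, Hi/H/e/y, Hi/H/e/x} → row (2,6) (2,6) (4,6) (4,6)
{Mid/T/a/z, Mid/T/a/y, Mid/T/a/x, Mid/T/e/z, Mid/T/e/y, Mid/T/e/x, Mid/H/a/z, Mid/H/a/y, Mid/H/a/x, Mid/H/e/z, Mid/H/e/y, Mid/H/e/x} → row (0,7) (4,9) (4,6) (4,6)
{Lo/T/a/z, Lo/T/a/y, Lo/T/a/x, Lo/T/e/z, Lo/T/e/y, Lo/T/e/x, Lo/H/a/z, Lo/H/a/y, Lo/H/a/x, Lo/H/e/z, Lo/H/e/y, Lo/H/e/x} → row (4,5) (4,5) (4,6) (4,6)
That's 7 distinct rows out of 36 strategies.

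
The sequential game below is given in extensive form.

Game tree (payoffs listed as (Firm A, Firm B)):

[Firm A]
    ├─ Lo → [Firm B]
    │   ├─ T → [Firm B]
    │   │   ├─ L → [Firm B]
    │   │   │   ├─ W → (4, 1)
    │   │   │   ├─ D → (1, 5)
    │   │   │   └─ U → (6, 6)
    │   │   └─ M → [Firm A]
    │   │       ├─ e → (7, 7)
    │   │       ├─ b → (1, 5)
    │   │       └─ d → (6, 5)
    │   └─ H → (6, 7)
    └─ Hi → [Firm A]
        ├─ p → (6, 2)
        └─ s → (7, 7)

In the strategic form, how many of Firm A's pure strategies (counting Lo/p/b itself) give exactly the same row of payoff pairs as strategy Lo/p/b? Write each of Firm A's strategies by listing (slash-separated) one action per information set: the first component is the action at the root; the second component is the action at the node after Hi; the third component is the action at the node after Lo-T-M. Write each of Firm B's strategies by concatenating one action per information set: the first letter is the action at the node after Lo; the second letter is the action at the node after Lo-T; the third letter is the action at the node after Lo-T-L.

2

Row for Lo/p/b (columns TLW, TLD, TLU, TMW, TMD, TMU, HLW, HLD, HLU, HMW, HMD, HMU): (4,1) (1,5) (6,6) (1,5) (1,5) (1,5) (6,7) (6,7) (6,7) (6,7) (6,7) (6,7).
Under Lo/p/b, Firm A's choice at the node after Hi can never be reached regardless of what Firm B does, so varying those choices leaves every outcome unchanged.
Holding the reachable choices fixed and varying the unreachable one freely already gives 2 equivalent strategies.
No other strategy reproduces this row, so those 2 are the full class: Lo/p/b, Lo/s/b.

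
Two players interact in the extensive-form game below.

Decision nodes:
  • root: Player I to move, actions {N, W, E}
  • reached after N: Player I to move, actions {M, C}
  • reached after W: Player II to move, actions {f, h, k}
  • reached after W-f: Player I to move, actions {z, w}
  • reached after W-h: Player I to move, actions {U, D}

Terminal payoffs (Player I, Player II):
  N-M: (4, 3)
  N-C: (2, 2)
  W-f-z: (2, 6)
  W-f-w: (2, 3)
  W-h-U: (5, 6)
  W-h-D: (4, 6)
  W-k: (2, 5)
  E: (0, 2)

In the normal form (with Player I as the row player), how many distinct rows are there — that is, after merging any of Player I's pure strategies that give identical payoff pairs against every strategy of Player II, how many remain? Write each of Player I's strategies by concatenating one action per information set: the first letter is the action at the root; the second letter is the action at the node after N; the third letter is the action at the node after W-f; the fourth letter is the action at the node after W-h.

7

Player I has 24 pure strategies: NMzU, NMzD, NMwU, NMwD, NCzU, NCzD, NCwU, NCwD, WMzU, WMzD, WMwU, WMwD, WCzU, WCzD, WCwU, WCwD, EMzU, EMzD, EMwU, EMwD, ECzU, ECzD, ECwU, ECwD. Columns: f, h, k.
{NMzU, NMzD, NMwU, NMwD} → row (4,3) (4,3) (4,3)
{NCzU, NCzD, NCwU, NCwD} → row (2,2) (2,2) (2,2)
{WMzU, WCzU} → row (2,6) (5,6) (2,5)
{WMzD, WCzD} → row (2,6) (4,6) (2,5)
{WMwU, WCwU} → row (2,3) (5,6) (2,5)
{WMwD, WCwD} → row (2,3) (4,6) (2,5)
{EMzU, EMzD, EMwU, EMwD, ECzU, ECzD, ECwU, ECwD} → row (0,2) (0,2) (0,2)
That's 7 distinct rows out of 24 strategies.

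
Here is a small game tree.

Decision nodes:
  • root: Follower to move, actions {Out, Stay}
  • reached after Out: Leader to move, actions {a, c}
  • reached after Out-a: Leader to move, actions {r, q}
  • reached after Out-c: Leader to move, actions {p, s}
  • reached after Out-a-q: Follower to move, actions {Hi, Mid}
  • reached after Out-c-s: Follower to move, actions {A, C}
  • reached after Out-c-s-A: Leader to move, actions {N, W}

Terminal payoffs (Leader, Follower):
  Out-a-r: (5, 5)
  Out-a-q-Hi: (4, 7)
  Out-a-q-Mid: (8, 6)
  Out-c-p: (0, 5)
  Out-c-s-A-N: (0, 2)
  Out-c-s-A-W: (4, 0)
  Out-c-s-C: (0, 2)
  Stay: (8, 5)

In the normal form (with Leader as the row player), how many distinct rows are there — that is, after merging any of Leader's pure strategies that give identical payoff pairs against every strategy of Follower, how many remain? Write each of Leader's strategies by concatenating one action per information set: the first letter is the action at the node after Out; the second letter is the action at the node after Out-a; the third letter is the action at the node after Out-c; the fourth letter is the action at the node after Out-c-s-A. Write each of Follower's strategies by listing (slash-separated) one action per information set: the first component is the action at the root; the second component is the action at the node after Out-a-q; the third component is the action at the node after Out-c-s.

5

Leader has 16 pure strategies: arpN, arpW, arsN, arsW, aqpN, aqpW, aqsN, aqsW, crpN, crpW, crsN, crsW, cqpN, cqpW, cqsN, cqsW. Columns: Out/Hi/A, Out/Hi/C, Out/Mid/A, Out/Mid/C, Stay/Hi/A, Stay/Hi/C, Stay/Mid/A, Stay/Mid/C.
{arpN, arpW, arsN, arsW} → row (5,5) (5,5) (5,5) (5,5) (8,5) (8,5) (8,5) (8,5)
{aqpN, aqpW, aqsN, aqsW} → row (4,7) (4,7) (8,6) (8,6) (8,5) (8,5) (8,5) (8,5)
{crpN, crpW, cqpN, cqpW} → row (0,5) (0,5) (0,5) (0,5) (8,5) (8,5) (8,5) (8,5)
{crsN, cqsN} → row (0,2) (0,2) (0,2) (0,2) (8,5) (8,5) (8,5) (8,5)
{crsW, cqsW} → row (4,0) (0,2) (4,0) (0,2) (8,5) (8,5) (8,5) (8,5)
That's 5 distinct rows out of 16 strategies.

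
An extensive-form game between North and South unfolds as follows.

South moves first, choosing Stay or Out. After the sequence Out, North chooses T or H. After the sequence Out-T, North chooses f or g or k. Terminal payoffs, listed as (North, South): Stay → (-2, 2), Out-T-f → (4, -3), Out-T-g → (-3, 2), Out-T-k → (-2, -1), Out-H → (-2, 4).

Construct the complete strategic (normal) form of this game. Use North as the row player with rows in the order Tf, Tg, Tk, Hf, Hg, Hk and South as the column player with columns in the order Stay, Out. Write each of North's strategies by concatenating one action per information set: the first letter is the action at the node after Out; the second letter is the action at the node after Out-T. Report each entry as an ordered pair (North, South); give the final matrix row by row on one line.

Tf: (-2,2) (4,-3) | Tg: (-2,2) (-3,2) | Tk: (-2,2) (-2,-1) | Hf: (-2,2) (-2,4) | Hg: (-2,2) (-2,4) | Hk: (-2,2) (-2,4)

Row Tf: Stay→(-2,2), Out→(4,-3)
Row Tg: Stay→(-2,2), Out→(-3,2)
Row Tk: Stay→(-2,2), Out→(-2,-1)
Row Hf: Stay→(-2,2), Out→(-2,4)
Row Hg: Stay→(-2,2), Out→(-2,4)
Row Hk: Stay→(-2,2), Out→(-2,4)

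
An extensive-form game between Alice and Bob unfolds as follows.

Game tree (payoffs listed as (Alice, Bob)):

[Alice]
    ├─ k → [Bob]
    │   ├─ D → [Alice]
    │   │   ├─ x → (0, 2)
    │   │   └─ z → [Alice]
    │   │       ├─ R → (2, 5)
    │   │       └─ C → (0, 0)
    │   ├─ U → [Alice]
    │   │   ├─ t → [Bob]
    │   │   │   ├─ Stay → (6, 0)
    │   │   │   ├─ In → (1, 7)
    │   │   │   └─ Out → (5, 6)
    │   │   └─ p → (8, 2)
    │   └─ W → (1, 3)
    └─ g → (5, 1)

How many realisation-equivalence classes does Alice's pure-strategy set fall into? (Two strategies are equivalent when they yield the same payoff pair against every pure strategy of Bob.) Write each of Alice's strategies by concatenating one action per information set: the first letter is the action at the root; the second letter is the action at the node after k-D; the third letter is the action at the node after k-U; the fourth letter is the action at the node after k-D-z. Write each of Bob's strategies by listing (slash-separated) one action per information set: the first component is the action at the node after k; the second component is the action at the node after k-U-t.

7

Alice has 16 pure strategies: kxtR, kxtC, kxpR, kxpC, kztR, kztC, kzpR, kzpC, gxtR, gxtC, gxpR, gxpC, gztR, gztC, gzpR, gzpC. Columns: D/Stay, D/In, D/Out, U/Stay, U/In, U/Out, W/Stay, W/In, W/Out.
{kxtR, kxtC} → row (0,2) (0,2) (0,2) (6,0) (1,7) (5,6) (1,3) (1,3) (1,3)
{kxpR, kxpC} → row (0,2) (0,2) (0,2) (8,2) (8,2) (8,2) (1,3) (1,3) (1,3)
{kztR} → row (2,5) (2,5) (2,5) (6,0) (1,7) (5,6) (1,3) (1,3) (1,3)
{kztC} → row (0,0) (0,0) (0,0) (6,0) (1,7) (5,6) (1,3) (1,3) (1,3)
{kzpR} → row (2,5) (2,5) (2,5) (8,2) (8,2) (8,2) (1,3) (1,3) (1,3)
{kzpC} → row (0,0) (0,0) (0,0) (8,2) (8,2) (8,2) (1,3) (1,3) (1,3)
{gxtR, gxtC, gxpR, gxpC, gztR, gztC, gzpR, gzpC} → row (5,1) (5,1) (5,1) (5,1) (5,1) (5,1) (5,1) (5,1) (5,1)
That's 7 distinct rows out of 16 strategies.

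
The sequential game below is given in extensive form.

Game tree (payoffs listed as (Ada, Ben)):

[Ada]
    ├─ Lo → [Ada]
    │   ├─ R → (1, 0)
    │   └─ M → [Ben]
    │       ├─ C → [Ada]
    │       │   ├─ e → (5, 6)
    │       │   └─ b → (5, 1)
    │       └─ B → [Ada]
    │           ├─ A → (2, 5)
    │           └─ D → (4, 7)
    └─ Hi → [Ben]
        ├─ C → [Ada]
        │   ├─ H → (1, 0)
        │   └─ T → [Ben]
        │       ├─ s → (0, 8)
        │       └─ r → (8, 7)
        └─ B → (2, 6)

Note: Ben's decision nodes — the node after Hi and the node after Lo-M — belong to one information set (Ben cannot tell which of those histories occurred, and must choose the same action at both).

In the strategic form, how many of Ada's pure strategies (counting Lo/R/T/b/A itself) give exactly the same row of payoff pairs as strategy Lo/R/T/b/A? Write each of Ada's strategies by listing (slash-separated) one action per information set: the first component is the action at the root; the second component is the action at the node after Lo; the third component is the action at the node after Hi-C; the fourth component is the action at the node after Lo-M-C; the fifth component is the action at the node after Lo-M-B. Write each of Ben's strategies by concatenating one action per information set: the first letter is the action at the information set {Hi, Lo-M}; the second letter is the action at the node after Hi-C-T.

8

Row for Lo/R/T/b/A (columns Cs, Cr, Bs, Br): (1,0) (1,0) (1,0) (1,0).
Under Lo/R/T/b/A, Ada's choice at the node after Hi-C and at the node after Lo-M-C and at the node after Lo-M-B can never be reached regardless of what Ben does, so varying those choices leaves every outcome unchanged.
Holding the reachable choices fixed and varying the unreachable ones freely already gives 2 × 2 × 2 = 8 equivalent strategies.
No other strategy reproduces this row, so those 8 are the full class: Lo/R/H/e/A, Lo/R/H/e/D, Lo/R/H/b/A, Lo/R/H/b/D, Lo/R/T/e/A, Lo/R/T/e/D, Lo/R/T/b/A, Lo/R/T/b/D.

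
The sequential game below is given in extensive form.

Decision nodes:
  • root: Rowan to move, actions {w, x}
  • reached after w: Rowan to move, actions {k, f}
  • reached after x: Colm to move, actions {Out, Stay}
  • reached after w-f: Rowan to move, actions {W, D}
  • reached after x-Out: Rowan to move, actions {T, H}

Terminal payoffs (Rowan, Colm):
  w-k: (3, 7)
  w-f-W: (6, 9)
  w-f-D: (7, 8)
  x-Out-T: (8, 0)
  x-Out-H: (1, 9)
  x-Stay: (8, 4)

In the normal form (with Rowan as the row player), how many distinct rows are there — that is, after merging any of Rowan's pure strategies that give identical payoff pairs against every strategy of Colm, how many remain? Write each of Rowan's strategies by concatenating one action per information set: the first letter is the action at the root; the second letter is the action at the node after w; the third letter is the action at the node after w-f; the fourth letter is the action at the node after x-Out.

Rowan has 16 pure strategies: wkWT, wkWH, wkDT, wkDH, wfWT, wfWH, wfDT, wfDH, xkWT, xkWH, xkDT, xkDH, xfWT, xfWH, xfDT, xfDH. Columns: Out, Stay.
{wkWT, wkWH, wkDT, wkDH} → row (3,7) (3,7)
{wfWT, wfWH} → row (6,9) (6,9)
{wfDT, wfDH} → row (7,8) (7,8)
{xkWT, xkDT, xfWT, xfDT} → row (8,0) (8,4)
{xkWH, xkDH, xfWH, xfDH} → row (1,9) (8,4)
That's 5 distinct rows out of 16 strategies.

5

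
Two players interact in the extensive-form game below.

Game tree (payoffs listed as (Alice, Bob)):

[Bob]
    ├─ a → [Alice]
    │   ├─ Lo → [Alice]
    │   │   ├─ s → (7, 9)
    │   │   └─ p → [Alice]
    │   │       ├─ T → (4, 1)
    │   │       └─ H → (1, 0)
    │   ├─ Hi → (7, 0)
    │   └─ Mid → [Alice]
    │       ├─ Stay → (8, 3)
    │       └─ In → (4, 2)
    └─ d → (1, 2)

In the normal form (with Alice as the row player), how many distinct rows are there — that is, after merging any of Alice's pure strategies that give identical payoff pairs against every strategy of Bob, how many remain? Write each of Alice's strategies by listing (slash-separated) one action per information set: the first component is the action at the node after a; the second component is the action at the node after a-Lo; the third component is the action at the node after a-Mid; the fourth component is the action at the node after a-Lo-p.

6

Alice has 24 pure strategies: Lo/s/Stay/T, Lo/s/Stay/H, Lo/s/In/T, Lo/s/In/H, Lo/p/Stay/T, Lo/p/Stay/H, Lo/p/In/T, Lo/p/In/H, Hi/s/Stay/T, Hi/s/Stay/H, Hi/s/In/T, Hi/s/In/H, Hi/p/Stay/T, Hi/p/Stay/H, Hi/p/In/T, Hi/p/In/H, Mid/s/Stay/T, Mid/s/Stay/H, Mid/s/In/T, Mid/s/In/H, Mid/p/Stay/T, Mid/p/Stay/H, Mid/p/In/T, Mid/p/In/H. Columns: a, d.
{Lo/s/Stay/T, Lo/s/Stay/H, Lo/s/In/T, Lo/s/In/H} → row (7,9) (1,2)
{Lo/p/Stay/T, Lo/p/In/T} → row (4,1) (1,2)
{Lo/p/Stay/H, Lo/p/In/H} → row (1,0) (1,2)
{Hi/s/Stay/T, Hi/s/Stay/H, Hi/s/In/T, Hi/s/In/H, Hi/p/Stay/T, Hi/p/Stay/H, Hi/p/In/T, Hi/p/In/H} → row (7,0) (1,2)
{Mid/s/Stay/T, Mid/s/Stay/H, Mid/p/Stay/T, Mid/p/Stay/H} → row (8,3) (1,2)
{Mid/s/In/T, Mid/s/In/H, Mid/p/In/T, Mid/p/In/H} → row (4,2) (1,2)
That's 6 distinct rows out of 24 strategies.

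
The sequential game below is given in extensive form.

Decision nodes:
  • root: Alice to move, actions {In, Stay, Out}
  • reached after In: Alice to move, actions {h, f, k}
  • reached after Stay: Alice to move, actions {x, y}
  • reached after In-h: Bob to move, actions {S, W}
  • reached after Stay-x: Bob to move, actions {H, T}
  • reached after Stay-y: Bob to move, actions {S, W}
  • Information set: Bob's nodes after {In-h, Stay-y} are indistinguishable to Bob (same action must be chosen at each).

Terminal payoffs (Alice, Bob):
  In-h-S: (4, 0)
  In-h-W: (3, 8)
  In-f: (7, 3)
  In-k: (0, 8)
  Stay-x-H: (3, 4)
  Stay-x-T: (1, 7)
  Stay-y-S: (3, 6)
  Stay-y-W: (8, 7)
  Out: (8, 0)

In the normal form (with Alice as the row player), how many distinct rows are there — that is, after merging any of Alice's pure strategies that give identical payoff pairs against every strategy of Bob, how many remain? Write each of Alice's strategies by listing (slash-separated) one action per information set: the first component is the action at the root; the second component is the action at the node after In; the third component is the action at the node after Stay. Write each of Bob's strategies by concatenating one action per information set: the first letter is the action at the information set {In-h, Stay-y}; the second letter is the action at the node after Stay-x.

Alice has 18 pure strategies: In/h/x, In/h/y, In/f/x, In/f/y, In/k/x, In/k/y, Stay/h/x, Stay/h/y, Stay/f/x, Stay/f/y, Stay/k/x, Stay/k/y, Out/h/x, Out/h/y, Out/f/x, Out/f/y, Out/k/x, Out/k/y. Columns: SH, ST, WH, WT.
{In/h/x, In/h/y} → row (4,0) (4,0) (3,8) (3,8)
{In/f/x, In/f/y} → row (7,3) (7,3) (7,3) (7,3)
{In/k/x, In/k/y} → row (0,8) (0,8) (0,8) (0,8)
{Stay/h/x, Stay/f/x, Stay/k/x} → row (3,4) (1,7) (3,4) (1,7)
{Stay/h/y, Stay/f/y, Stay/k/y} → row (3,6) (3,6) (8,7) (8,7)
{Out/h/x, Out/h/y, Out/f/x, Out/f/y, Out/k/x, Out/k/y} → row (8,0) (8,0) (8,0) (8,0)
That's 6 distinct rows out of 18 strategies.

6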